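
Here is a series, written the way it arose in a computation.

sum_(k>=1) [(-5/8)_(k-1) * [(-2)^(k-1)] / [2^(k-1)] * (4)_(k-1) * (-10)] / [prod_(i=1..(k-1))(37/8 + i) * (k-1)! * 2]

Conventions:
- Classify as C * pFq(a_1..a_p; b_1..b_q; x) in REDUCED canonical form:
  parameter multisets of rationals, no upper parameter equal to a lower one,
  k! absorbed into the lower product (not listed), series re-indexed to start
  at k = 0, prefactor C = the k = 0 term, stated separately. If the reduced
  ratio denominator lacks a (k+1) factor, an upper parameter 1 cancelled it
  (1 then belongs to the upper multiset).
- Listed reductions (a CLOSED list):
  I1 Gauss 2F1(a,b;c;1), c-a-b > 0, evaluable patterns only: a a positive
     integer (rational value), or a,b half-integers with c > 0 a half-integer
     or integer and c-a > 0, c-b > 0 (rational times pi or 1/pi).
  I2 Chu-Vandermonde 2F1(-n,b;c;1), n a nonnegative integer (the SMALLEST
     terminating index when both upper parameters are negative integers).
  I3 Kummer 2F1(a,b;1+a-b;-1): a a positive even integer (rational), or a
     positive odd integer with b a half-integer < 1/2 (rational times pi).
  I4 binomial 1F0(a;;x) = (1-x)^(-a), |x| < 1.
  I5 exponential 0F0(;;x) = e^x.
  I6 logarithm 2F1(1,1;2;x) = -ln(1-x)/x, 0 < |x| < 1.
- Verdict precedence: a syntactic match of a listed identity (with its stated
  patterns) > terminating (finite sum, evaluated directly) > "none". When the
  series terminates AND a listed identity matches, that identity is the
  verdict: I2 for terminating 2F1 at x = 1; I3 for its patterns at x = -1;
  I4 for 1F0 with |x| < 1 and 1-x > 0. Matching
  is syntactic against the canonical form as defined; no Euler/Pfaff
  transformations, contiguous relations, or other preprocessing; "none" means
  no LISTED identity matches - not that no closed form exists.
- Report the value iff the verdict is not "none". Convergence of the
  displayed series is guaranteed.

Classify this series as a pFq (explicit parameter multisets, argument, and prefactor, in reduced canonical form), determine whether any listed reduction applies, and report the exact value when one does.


x = -1 here; the reduced form reads 2F1, upper {-5/8, 4}, lower {45/8}, C = -5. Verdict (x = -1): Kummer's theorem (I3) applies (x = -1; c = 45/8 equals 1+a-b for upper {-5/8, 4}: listed pattern). Its exact value is -5365/768.

Key observation: t_0 being -5, the two k-th powers (prefactor -5) combine into one argument.
Step ratio: r(k) = (-1) * (k-5/8) (k+4) / [(k+45/8) (k+1)] - rational in k. x = (-1); t_0 = -5; negate the roots.


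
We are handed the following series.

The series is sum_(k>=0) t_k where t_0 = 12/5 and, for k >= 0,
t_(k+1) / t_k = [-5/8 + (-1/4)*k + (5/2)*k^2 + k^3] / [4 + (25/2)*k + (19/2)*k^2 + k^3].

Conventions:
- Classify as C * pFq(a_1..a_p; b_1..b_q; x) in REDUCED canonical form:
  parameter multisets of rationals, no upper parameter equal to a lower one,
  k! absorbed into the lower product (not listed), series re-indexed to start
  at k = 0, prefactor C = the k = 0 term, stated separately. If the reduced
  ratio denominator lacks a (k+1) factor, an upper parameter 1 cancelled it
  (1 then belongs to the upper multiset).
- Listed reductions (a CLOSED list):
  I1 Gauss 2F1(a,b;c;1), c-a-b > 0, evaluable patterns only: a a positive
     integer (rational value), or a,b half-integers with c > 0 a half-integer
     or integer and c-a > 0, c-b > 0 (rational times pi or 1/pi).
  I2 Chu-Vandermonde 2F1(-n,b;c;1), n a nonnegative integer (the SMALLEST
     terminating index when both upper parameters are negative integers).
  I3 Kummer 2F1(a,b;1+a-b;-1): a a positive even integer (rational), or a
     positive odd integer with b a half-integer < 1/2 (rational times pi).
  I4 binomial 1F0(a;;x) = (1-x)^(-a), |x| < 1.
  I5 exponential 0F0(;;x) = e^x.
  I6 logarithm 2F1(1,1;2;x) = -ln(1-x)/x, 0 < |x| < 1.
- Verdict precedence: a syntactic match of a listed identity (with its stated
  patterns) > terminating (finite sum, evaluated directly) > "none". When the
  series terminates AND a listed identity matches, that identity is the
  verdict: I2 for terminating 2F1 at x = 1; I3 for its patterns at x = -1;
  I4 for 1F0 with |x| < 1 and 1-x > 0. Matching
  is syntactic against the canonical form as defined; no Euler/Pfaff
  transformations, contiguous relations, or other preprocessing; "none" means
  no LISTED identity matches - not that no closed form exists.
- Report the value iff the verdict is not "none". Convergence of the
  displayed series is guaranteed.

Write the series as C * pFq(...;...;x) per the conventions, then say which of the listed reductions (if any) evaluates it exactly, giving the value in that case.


At argument 1: a 2F1 with upper {-1/2, 5/2}, lower {8}, scaled by C = 12/5. Verdict at x = 1: the half-integer Gauss pattern (I1) matches (x = 1; upper {-1/2, 5/2} half-integers, c = 8 in the evaluable pattern). Hence: (4194304/675675) / pi.

The tell: from the first term 12/5: cancel k + 1/2 from the displayed ratio first; then prefactor 12/5.
Ratio: r(k) = 1 * (k-1/2) (k+5/2) / [(k+8) (k+1)] - rational in k. x = 1; t_0 = 12/5; negate the roots.


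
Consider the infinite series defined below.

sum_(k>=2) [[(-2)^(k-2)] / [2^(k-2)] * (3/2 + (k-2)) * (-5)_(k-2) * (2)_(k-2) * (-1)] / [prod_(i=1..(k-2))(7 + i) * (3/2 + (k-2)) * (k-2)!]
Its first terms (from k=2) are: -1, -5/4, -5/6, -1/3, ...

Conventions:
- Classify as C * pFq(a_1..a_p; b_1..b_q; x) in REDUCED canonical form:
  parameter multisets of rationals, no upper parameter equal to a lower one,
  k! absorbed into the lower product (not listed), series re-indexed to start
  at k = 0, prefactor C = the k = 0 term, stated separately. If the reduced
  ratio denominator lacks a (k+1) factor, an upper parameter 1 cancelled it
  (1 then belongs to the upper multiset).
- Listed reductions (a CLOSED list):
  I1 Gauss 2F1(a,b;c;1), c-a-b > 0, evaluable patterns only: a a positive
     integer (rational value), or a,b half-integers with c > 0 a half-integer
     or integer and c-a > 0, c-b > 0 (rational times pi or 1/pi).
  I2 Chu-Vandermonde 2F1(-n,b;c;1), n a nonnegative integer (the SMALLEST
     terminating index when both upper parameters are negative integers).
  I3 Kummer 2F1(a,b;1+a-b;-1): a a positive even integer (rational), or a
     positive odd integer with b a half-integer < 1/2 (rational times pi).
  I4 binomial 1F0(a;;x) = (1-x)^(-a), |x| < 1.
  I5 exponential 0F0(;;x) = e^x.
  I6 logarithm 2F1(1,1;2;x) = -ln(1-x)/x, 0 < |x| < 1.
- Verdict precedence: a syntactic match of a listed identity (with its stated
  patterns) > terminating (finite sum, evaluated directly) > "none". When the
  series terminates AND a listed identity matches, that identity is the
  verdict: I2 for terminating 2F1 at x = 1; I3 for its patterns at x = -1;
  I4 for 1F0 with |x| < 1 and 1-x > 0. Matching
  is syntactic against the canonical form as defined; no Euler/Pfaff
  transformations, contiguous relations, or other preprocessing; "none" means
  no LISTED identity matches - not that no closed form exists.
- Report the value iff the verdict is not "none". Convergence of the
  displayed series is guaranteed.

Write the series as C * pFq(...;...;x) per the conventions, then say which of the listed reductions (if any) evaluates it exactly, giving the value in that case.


First insight: x = (-1) and k + 3/2 divides numerator and denominator alike; C = -1 after cancelling.
Step ratio: r(k) = (-1) * (k-5) (k+2) / [(k+8) (k+1)] - rational in k. x = (-1); t_0 = -1; negate the roots.

Classification (C = -1): 2F1 with upper {-5, 2}, lower {8}, argument x = -1. Verdict: this is the Kummer evaluation I3 (x = -1; c = 8 equals 1+a-b for upper {-5, 2}: listed pattern). Its exact value is -7/2.


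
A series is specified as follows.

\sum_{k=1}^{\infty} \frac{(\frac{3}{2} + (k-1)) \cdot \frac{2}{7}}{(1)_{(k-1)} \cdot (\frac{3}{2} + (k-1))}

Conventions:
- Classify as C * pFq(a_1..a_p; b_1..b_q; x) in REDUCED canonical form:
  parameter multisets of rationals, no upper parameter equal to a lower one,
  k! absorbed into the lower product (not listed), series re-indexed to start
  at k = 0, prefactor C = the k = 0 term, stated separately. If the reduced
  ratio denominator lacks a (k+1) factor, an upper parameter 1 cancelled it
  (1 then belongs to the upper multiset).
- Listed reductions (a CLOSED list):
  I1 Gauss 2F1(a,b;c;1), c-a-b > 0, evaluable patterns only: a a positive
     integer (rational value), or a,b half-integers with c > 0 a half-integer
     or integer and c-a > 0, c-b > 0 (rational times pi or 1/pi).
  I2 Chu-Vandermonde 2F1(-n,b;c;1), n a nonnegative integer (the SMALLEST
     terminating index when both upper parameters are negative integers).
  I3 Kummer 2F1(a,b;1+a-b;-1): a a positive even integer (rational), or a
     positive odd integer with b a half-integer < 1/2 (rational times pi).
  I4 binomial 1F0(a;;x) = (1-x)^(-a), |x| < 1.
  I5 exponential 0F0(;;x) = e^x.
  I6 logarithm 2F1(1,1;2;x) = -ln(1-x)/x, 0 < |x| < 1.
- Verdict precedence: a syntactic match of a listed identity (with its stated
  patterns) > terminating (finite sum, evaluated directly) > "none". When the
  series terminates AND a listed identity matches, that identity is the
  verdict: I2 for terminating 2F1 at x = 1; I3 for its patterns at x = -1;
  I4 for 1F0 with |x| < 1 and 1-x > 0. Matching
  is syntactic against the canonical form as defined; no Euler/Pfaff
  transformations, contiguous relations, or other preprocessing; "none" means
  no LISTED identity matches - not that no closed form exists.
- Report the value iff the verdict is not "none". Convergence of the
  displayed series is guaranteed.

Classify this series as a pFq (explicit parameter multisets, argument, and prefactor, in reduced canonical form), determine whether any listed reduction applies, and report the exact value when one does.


Classification (C = \frac{2}{7}): 0F0 with upper {-}, lower {-}, argument x = 1. Verdict: this is the exponential series (I5) (the 0F0 exponential series at x = 1). Exact value: \frac{2}{7} \cdot e^{1}.

Structural cue: with t_0 = \frac{2}{7}, (1)_k (C = 2/7, x = 1) is k! itself.
Step ratio: r(k) = 1 * 1 / [(k+1)] - rational; roots negated = parameters, x = 1, C = \frac{2}{7}.


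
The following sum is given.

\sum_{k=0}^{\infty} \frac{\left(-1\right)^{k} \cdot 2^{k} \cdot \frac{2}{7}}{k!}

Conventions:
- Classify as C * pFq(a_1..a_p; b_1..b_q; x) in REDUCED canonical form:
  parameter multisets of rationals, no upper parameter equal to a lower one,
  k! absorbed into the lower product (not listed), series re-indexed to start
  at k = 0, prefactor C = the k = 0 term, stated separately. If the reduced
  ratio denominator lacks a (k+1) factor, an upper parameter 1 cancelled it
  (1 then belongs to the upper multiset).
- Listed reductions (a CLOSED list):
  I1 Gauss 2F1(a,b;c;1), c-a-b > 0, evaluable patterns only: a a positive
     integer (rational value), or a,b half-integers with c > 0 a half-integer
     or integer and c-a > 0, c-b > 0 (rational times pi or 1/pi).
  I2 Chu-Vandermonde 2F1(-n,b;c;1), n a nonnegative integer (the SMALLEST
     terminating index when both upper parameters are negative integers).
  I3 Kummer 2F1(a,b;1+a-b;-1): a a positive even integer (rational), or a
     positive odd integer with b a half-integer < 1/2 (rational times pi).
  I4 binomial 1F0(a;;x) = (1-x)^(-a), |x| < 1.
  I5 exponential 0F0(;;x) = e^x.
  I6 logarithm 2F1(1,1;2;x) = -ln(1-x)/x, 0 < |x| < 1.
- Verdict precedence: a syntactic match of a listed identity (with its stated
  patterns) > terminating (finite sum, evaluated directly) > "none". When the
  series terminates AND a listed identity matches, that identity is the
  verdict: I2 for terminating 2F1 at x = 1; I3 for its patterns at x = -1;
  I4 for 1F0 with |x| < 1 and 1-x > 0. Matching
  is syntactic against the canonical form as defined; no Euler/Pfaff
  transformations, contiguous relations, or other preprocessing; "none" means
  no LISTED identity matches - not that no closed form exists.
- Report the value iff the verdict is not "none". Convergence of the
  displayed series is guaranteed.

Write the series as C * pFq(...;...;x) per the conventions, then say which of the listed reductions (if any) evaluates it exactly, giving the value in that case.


Reduced: x = -2, 0F0, upper = {-}, lower = {-}, C = \frac{2}{7}. Verdict: the I5 exponential reduction fires (the 0F0 exponential series at x = -2). Hence: \frac{2}{7} \cdot e^{-2}.

Key step: t_0 being \frac{2}{7}, the (-1)^k factor (C = 2/7, x = -2) folds into the argument's sign.
Ratio: r(k) = -2 * 1 / [(k+1)] ; factor over Q: parameters, x = -2, and C = \frac{2}{7}.


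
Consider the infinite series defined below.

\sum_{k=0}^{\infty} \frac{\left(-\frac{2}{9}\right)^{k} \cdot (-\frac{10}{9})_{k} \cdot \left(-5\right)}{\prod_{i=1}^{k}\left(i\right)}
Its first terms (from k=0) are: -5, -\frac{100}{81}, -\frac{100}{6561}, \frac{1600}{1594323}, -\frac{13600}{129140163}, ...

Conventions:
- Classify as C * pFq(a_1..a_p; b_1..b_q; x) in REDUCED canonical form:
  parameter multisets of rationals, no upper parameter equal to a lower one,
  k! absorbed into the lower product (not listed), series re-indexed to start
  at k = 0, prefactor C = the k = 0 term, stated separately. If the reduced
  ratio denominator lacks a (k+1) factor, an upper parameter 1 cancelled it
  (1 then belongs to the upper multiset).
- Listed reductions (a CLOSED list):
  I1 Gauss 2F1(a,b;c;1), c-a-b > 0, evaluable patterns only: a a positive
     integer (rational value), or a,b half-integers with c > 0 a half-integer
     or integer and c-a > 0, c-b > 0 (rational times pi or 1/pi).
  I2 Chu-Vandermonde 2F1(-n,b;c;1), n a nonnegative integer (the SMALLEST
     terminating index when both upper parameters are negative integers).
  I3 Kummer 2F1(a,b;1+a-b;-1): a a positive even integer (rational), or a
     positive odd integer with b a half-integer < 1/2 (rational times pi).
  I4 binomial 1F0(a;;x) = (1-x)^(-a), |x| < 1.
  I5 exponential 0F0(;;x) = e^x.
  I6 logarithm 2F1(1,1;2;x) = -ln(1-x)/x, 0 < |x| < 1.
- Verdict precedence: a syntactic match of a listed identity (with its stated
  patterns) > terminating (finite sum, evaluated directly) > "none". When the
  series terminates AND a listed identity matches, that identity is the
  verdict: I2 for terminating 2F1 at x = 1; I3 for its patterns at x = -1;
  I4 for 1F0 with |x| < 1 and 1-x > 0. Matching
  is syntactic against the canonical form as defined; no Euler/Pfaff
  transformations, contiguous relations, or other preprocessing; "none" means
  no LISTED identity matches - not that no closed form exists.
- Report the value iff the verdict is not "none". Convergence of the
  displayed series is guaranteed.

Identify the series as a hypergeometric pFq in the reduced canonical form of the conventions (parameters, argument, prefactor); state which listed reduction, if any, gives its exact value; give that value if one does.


With C = -5: the canonical form is 1F0(-\frac{10}{9}; -; -\frac{2}{9}). Verdict: binomial (I4) fires (the 1F0 binomial series: exponent 10/9, x = -\frac{2}{9}). Value: \left(-5\right) \cdot \left(\frac{11}{9}\right)^{\frac{10}{9}}.

Key observation: from the first term -5: the product of the first k integers (prefactor -5) is k!.
Consecutive-term ratio: r(k) = -\frac{2}{9} * (k-\frac{10}{9}) / [(k+1)] - rational in k, leading ratio -\frac{2}{9}; with t_0 = -5, classification follows.


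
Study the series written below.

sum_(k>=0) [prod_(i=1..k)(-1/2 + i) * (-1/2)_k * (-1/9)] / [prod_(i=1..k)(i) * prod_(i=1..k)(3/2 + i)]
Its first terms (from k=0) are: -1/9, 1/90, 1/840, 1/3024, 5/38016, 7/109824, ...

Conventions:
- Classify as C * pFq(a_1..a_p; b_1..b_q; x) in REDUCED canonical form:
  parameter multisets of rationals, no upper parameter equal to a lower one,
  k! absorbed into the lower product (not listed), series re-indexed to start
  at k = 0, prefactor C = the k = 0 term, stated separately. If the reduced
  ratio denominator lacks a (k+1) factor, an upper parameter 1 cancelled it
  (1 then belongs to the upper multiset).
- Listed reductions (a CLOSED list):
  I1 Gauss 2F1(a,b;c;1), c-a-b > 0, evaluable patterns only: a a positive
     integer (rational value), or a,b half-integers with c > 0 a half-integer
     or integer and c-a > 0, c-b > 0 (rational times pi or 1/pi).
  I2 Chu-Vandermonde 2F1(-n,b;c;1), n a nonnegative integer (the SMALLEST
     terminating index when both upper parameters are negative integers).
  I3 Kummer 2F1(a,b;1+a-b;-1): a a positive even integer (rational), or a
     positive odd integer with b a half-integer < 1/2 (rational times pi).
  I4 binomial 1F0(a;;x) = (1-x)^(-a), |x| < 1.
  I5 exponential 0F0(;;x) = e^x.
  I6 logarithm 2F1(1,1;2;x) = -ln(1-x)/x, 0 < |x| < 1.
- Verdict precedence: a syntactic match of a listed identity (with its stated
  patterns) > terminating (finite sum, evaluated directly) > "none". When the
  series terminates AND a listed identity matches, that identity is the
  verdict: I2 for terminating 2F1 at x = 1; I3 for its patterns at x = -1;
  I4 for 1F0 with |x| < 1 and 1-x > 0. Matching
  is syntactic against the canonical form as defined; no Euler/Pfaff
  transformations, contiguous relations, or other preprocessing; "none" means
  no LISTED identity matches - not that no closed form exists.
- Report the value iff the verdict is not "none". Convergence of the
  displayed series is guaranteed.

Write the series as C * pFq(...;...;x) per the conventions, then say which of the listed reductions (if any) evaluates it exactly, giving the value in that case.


Key step: t_0 being -1/9, the running product (C = -1/9, x = 1) telescopes to a rising factorial.
Consecutive-term ratio: r(k) = 1 * (k-1/2) (k+1/2) / [(k+5/2) (k+1)] - rational; roots negated = parameters, x = 1, C = -1/9.

Classification (C = -1/9): 2F1 with upper {-1/2, 1/2}, lower {5/2}, argument x = 1. Verdict: this is the half-integer Gauss pattern (I1) (x = 1; upper {-1/2, 1/2} half-integers, c = 5/2 in the evaluable pattern). Value: (-1/32) * pi.


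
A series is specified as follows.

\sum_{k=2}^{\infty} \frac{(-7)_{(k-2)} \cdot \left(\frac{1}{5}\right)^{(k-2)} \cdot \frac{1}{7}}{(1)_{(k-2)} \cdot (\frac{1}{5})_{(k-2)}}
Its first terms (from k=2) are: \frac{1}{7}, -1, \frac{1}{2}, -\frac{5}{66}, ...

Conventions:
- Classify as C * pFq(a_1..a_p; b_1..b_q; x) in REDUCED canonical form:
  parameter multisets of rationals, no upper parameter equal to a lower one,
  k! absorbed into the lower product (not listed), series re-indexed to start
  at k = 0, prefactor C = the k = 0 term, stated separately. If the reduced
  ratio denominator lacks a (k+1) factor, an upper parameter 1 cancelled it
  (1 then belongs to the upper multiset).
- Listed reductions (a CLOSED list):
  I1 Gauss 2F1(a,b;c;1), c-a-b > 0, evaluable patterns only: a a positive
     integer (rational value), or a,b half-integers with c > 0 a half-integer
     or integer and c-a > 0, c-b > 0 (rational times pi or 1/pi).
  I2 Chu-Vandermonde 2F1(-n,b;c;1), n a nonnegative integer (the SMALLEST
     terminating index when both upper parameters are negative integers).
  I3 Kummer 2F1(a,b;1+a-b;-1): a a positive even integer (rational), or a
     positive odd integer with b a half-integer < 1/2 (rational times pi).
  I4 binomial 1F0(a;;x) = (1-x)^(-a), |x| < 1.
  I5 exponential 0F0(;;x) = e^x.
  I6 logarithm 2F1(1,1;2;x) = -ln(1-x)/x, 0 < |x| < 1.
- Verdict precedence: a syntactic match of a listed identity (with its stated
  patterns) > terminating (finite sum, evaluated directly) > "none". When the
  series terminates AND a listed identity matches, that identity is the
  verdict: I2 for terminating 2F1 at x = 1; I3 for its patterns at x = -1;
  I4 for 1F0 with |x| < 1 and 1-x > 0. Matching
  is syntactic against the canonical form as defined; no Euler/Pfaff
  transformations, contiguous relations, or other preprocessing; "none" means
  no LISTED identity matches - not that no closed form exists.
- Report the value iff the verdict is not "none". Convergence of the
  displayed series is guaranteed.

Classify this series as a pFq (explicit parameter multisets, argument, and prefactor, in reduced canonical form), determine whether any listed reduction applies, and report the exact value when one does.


x = \frac{1}{5} here; the reduced form reads 1F1, upper {-7}, lower {\frac{1}{5}}, C = \frac{1}{7}. Verdict: terminating. With -7 upstairs the series is a 8-term polynomial sum; evaluated term by term. Value: -\frac{4465625}{10426416}.

The tell: t_0 being \frac{1}{7}, (1)_k (prefactor 1/7) is k! itself.
Adjacent-term ratio: r(k) = \frac{1}{5} * (k-7) / [(k+\frac{1}{5}) (k+1)] - rational in k, leading ratio \frac{1}{5}; with t_0 = \frac{1}{7}, classification follows.


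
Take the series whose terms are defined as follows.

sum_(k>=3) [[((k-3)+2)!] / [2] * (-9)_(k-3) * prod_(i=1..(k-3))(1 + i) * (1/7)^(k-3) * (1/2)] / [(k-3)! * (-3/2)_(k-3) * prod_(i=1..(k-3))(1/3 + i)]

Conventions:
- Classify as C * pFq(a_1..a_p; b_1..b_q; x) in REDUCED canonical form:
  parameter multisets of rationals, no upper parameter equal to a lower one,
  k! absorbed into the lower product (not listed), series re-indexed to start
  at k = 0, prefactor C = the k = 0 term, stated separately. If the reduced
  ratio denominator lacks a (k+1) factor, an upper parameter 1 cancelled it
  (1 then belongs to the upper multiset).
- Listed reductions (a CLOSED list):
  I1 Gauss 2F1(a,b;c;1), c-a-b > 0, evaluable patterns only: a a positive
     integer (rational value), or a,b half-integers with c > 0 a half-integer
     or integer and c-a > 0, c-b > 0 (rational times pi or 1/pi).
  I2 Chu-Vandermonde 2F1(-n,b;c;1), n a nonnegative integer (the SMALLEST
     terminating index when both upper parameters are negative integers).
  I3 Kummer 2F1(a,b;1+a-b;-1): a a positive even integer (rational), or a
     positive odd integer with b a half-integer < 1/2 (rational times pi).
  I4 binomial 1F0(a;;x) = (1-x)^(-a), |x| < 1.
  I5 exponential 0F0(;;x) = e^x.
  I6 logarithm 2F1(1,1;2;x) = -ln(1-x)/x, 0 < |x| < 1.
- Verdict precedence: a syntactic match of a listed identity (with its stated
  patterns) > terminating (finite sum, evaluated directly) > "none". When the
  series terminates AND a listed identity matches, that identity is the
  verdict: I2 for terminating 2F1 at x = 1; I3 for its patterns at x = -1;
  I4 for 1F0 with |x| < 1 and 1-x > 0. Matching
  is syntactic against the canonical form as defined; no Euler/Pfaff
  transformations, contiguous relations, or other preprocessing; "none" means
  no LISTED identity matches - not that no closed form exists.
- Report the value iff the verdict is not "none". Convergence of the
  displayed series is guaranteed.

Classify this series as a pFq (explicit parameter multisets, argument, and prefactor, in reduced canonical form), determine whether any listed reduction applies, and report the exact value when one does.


The series (x = 1/7) is 3F2: upper {-9, 2, 3}, lower {-3/2, 4/3}, prefactor 1/2. Verdict: terminating - no listed pattern fits, but -9 in the upper list cuts the series at k = 9; direct evaluation. Exact value: -1461274894792679/548751954846095.

Key step: with t_0 = 1/2, the factorial ratio (prefactor 1/2) (k+a-1)!/(a-1)! is a rising factorial (a)_k.
Consecutive-term ratio: r(k) = (1/7) * (k-9) (k+2) (k+3) / [(k-3/2) (k+4/3) (k+1)] - rational in k. x = (1/7); t_0 = 1/2; negate the roots.


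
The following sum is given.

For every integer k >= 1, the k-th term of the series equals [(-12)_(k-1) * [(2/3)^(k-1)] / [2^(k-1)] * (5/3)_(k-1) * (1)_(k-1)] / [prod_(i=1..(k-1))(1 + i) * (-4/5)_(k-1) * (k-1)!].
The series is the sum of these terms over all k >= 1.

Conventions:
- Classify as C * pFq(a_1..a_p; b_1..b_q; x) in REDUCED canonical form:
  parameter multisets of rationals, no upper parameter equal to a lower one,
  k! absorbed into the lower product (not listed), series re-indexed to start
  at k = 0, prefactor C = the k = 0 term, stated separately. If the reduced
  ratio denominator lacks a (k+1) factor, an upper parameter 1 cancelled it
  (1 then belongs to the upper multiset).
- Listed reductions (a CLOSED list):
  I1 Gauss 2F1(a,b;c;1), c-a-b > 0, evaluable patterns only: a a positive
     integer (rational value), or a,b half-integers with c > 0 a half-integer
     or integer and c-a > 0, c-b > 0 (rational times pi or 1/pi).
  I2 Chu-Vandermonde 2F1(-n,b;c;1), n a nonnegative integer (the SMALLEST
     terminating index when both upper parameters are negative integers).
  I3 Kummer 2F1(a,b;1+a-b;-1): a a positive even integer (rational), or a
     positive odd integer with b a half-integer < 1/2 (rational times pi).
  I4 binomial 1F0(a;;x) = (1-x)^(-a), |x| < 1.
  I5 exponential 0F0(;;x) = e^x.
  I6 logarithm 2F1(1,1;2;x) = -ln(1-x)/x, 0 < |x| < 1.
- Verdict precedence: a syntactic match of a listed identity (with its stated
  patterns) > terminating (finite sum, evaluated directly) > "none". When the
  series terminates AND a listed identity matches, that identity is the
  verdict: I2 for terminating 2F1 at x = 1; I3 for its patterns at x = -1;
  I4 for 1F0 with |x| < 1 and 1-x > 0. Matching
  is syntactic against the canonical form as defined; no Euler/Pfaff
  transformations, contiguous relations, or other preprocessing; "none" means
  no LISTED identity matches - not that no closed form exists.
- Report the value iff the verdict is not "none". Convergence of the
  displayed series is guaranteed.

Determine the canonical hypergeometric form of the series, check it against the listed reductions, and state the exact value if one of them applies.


Reduced: x = 1/3, 3F2, upper = {-12, 1, 5/3}, lower = {-4/5, 2}, C = 1. Verdict: terminating (-12 upstairs). 13 nonzero terms in all; added directly. Sum: -139689812443588397/73159982270965278.

First insight: with t_0 = 1, the lower running product (C = 1, x = 1/3) is a rising factorial.
Step ratio: r(k) = (1/3) * (k-12) (k+1) (k+5/3) / [(k-4/5) (k+2) (k+1)] - rational in k, leading ratio (1/3); with t_0 = 1, classification follows.


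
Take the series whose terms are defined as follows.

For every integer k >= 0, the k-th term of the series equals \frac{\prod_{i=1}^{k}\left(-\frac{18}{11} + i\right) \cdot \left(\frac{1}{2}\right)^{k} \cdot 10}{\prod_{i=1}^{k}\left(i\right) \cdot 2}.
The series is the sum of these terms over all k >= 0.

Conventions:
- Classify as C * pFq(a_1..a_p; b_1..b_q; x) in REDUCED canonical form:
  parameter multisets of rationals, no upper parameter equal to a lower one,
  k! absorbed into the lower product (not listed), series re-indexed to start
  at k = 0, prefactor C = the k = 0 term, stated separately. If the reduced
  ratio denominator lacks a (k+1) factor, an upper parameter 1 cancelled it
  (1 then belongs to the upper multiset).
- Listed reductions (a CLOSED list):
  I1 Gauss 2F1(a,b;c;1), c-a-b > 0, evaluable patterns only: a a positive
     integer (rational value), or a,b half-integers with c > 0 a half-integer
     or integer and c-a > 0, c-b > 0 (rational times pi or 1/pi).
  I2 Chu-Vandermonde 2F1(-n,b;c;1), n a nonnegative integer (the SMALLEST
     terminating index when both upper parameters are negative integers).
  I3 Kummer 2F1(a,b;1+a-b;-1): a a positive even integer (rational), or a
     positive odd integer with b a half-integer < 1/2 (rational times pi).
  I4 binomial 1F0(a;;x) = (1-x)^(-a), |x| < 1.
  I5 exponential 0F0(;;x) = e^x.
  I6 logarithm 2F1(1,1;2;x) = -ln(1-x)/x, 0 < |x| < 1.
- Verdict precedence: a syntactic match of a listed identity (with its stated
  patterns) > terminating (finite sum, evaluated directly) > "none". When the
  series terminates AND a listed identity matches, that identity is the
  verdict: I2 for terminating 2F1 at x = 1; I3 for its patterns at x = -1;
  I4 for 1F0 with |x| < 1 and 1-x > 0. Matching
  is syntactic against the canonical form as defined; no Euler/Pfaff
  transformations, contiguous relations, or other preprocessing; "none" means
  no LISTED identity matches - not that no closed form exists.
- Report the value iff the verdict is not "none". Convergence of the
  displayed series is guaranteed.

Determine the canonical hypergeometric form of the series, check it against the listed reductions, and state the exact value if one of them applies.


Reduced: x = \frac{1}{2}, 1F0, upper = {-\frac{7}{11}}, lower = {-}, C = 5. Verdict: binomial (I4) applies (the 1F0 binomial series: exponent 7/11, x = \frac{1}{2}). Exact value: 5 \cdot \left(\frac{1}{2}\right)^{\frac{7}{11}}.

Key observation: from the first term 5: the constant factors (prefactor 5) combine into one prefactor.
Consecutive-term ratio: r(k) = \frac{1}{2} * (k-\frac{7}{11}) / [(k+1)] - poly over poly, x = \frac{1}{2} from leading terms; C = 5 at k = 0.


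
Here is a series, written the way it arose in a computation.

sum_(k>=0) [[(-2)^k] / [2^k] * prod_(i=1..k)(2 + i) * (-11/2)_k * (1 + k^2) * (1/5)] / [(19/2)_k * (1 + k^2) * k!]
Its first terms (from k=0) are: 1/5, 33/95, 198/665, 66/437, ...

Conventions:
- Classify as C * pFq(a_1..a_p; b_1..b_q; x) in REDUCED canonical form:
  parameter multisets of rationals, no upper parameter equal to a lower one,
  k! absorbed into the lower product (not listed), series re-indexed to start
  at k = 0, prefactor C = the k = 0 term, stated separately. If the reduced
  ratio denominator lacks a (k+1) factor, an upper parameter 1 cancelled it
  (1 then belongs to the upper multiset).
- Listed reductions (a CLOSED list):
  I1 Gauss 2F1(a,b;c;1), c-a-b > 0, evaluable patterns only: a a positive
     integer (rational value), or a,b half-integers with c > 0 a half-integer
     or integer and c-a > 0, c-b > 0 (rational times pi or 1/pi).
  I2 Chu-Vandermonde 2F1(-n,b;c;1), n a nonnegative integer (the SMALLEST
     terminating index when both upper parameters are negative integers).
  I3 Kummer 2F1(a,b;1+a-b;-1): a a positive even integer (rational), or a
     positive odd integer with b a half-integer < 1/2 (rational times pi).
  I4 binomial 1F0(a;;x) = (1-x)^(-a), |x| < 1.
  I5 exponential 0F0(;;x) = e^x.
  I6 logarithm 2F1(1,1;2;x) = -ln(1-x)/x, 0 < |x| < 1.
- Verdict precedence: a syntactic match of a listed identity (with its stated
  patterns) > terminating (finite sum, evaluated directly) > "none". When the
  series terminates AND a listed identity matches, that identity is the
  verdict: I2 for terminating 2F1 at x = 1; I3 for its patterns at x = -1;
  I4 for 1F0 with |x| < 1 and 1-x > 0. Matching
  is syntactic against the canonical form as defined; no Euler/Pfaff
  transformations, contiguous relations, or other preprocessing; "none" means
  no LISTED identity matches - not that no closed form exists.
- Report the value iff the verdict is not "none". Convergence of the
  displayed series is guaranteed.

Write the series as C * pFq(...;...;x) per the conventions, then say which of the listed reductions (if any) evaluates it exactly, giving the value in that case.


With C = 1/5: the canonical form is 2F1(-11/2, 3; 19/2; -1). Verdict: Kummer (I3) applies (x = -1; c = 19/2 equals 1+a-b for upper {-11/2, 3}: listed pattern). Hence: (21879/65536) * pi.

The tell: t_0 = 1/5 here, and the two k-th powers (C = 1/5) combine into one argument.
Adjacent-term ratio: r(k) = (-1) * (k-11/2) (k+3) / [(k+19/2) (k+1)] - rational in k. x = (-1); t_0 = 1/5; negate the roots.


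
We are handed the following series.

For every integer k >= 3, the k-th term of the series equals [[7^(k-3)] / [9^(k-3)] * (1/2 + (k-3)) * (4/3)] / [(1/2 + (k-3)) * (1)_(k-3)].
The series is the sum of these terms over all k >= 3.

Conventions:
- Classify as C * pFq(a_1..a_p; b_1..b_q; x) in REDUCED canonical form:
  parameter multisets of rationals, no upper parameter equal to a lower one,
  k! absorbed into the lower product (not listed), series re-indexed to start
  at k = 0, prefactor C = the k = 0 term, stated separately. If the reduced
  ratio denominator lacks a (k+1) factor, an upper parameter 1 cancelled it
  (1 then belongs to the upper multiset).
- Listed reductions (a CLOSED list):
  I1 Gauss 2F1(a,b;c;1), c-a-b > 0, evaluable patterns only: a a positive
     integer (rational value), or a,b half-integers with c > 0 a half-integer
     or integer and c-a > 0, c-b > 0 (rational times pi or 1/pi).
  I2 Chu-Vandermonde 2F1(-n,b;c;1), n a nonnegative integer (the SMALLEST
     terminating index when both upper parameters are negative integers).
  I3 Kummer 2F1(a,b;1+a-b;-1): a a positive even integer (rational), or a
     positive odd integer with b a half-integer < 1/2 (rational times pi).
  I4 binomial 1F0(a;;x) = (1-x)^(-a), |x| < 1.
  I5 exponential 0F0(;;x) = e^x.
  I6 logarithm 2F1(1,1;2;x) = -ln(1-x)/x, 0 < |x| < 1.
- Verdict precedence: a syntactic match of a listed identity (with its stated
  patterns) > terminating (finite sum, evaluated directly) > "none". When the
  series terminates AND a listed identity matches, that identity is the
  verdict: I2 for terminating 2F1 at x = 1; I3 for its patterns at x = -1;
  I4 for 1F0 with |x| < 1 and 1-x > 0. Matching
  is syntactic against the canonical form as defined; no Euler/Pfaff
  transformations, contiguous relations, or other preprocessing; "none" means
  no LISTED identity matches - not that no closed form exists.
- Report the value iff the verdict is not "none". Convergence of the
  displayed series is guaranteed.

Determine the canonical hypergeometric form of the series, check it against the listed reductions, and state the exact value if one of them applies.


Reduced: x = 7/9, 0F0, upper = {-}, lower = {-}, C = 4/3. Verdict: the I5 exponential reduction applies (the 0F0 exponential series at x = 7/9). Value: (4/3) * e^(7/9).

Structural cue: x = (7/9) and (1)_k (C = 4/3, x = 7/9) is k! itself.
Term ratio: r(k) = (7/9) * 1 / [(k+1)] - rational; roots negated = parameters, x = (7/9), C = 4/3.


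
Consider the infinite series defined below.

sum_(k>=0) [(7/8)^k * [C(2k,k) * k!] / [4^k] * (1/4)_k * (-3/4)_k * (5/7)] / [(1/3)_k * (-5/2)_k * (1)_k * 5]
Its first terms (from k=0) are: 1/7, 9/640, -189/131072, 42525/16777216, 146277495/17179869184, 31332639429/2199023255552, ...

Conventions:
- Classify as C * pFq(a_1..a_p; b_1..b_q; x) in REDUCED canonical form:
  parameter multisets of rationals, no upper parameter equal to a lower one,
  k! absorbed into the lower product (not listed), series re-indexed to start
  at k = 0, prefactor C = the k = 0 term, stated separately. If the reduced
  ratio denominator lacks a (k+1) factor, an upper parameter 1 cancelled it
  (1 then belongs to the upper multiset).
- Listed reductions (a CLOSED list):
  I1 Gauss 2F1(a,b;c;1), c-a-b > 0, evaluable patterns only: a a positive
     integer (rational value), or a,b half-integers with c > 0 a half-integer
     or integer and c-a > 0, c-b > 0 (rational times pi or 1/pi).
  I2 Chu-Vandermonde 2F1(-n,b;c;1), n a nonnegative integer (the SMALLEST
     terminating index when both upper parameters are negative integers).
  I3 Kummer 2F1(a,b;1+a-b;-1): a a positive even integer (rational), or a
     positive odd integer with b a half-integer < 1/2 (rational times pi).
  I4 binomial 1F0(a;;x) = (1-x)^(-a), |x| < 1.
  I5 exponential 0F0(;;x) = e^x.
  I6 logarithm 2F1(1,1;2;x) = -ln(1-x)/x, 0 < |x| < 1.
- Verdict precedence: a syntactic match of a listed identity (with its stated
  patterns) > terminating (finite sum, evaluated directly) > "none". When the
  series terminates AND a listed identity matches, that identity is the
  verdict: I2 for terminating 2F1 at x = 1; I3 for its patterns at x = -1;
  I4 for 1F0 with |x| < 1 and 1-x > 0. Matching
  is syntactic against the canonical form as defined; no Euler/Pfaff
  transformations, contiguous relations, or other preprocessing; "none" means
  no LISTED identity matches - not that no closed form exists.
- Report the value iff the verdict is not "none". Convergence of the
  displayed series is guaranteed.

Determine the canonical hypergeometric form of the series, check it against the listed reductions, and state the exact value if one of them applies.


Canonical form: C = 1/7 times 3F2 with upper {-3/4, 1/4, 1/2}, lower {-5/2, 1/3}, x = 7/8. Verdict: none. Every listed pattern misses the 3F2 form at 7/8, upper {-3/4, 1/4, 1/2}.

Structural cue: with t_0 = 1/7, C(2k,k) (prefactor 1/7) equals 4^k (1/2)_k / k!.
Term ratio: r(k) = (7/8) * (k-3/4) (k+1/4) (k+1/2) / [(k-5/2) (k+1/3) (k+1)] ; factor over Q: parameters, x = (7/8), and C = 1/7.


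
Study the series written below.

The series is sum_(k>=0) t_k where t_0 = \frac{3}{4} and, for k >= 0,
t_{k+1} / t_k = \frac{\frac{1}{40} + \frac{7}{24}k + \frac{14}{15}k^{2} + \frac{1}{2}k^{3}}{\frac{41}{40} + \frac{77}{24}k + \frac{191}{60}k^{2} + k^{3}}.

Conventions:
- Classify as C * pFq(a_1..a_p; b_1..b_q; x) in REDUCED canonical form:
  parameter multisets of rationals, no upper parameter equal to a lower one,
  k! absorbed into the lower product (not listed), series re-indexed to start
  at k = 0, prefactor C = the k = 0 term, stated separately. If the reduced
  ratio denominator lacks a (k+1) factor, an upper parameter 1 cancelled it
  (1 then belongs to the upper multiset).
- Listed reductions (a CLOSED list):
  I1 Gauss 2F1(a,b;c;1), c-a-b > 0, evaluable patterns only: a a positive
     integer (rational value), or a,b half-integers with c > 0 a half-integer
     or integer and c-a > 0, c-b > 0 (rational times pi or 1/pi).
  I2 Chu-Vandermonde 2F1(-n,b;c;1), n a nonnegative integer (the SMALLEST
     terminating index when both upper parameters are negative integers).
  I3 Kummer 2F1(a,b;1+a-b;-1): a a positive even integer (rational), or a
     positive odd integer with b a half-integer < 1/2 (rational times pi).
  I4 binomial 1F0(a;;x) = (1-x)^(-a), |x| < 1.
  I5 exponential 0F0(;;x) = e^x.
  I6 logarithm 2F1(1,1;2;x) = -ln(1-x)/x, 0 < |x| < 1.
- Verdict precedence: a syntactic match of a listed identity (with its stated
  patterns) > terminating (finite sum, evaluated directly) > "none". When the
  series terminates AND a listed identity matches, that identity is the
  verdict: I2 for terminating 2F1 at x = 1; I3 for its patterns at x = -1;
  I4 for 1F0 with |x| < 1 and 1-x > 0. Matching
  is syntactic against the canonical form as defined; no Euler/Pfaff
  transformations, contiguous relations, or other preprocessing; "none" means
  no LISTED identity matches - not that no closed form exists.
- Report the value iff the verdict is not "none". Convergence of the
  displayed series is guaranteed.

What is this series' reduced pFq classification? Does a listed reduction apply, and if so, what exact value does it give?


Reduced: x = \frac{1}{2}, 2F1, upper = {\frac{1}{6}, \frac{1}{5}}, lower = {\frac{41}{60}}, C = \frac{3}{4}. Verdict: none. Every listed pattern misses the 2F1 form at \frac{1}{2}, upper {\frac{1}{6}, \frac{1}{5}}.

Key observation: t_0 = \frac{3}{4} here, and factor the ratio over Q (C = 3/4, x = 1/2): negated roots = parameters.
Consecutive-term ratio: r(k) = \frac{1}{2} * (k+\frac{1}{6}) (k+\frac{1}{5}) / [(k+\frac{41}{60}) (k+1)] - rational; roots negated = parameters, x = \frac{1}{2}, C = \frac{3}{4}.


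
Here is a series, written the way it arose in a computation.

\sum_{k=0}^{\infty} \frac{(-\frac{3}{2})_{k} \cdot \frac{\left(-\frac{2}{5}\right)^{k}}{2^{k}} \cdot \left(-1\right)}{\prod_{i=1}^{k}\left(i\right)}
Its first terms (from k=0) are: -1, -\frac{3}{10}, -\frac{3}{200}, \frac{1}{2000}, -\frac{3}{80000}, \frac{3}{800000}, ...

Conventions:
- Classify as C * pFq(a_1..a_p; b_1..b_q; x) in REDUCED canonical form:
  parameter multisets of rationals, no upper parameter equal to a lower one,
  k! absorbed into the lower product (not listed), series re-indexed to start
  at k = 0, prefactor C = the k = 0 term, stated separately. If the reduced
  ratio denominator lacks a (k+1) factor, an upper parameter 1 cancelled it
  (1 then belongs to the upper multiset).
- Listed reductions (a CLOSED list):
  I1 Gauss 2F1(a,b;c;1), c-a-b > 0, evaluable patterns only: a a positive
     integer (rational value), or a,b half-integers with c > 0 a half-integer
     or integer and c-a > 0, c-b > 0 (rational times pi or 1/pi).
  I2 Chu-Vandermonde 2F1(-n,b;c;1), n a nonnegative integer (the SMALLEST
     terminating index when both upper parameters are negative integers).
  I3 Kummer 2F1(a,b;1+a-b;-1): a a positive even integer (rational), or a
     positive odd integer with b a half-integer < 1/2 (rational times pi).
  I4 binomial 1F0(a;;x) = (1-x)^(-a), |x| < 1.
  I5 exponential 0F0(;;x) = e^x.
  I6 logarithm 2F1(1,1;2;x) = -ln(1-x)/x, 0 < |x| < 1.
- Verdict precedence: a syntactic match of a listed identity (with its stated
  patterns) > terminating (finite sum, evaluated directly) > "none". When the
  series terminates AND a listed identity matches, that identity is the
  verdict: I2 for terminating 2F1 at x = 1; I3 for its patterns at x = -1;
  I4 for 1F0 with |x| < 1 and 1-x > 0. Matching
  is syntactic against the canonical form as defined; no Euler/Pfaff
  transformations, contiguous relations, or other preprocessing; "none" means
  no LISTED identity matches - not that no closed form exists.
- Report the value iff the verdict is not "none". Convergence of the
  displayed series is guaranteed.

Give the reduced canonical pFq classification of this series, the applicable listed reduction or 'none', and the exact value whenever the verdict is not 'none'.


At argument -\frac{1}{5}: a 1F0 with upper {-\frac{3}{2}}, lower {-}, scaled by C = -1. Verdict at x = -\frac{1}{5}: binomial (I4) matches (the 1F0 binomial series: exponent 3/2, x = -\frac{1}{5}). Exact value: \left(-1\right) \cdot \left(\frac{6}{5}\right)^{\frac{3}{2}}.

Key observation: from the first term -1: the product of the first k integers (prefactor -1) is k!.
Adjacent-term ratio: r(k) = -\frac{1}{5} * (k-\frac{3}{2}) / [(k+1)] - rational; roots negated = parameters, x = -\frac{1}{5}, C = -1.
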